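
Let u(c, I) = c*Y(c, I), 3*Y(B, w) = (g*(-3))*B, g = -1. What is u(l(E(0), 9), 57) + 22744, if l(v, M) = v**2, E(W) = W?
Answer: 22744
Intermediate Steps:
Y(B, w) = B (Y(B, w) = ((-1*(-3))*B)/3 = (3*B)/3 = B)
u(c, I) = c**2 (u(c, I) = c*c = c**2)
u(l(E(0), 9), 57) + 22744 = (0**2)**2 + 22744 = 0**2 + 22744 = 0 + 22744 = 22744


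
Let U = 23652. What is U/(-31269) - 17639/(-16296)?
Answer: 7910519/24264744 ≈ 0.32601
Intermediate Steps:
U/(-31269) - 17639/(-16296) = 23652/(-31269) - 17639/(-16296) = 23652*(-1/31269) - 17639*(-1/16296) = -7884/10423 + 17639/16296 = 7910519/24264744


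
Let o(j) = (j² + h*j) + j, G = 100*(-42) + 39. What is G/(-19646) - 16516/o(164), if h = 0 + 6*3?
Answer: -2626229/7758102 ≈ -0.33851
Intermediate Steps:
G = -4161 (G = -4200 + 39 = -4161)
h = 18 (h = 0 + 18 = 18)
o(j) = j² + 19*j (o(j) = (j² + 18*j) + j = j² + 19*j)
G/(-19646) - 16516/o(164) = -4161/(-19646) - 16516*1/(164*(19 + 164)) = -4161*(-1/19646) - 16516/(164*183) = 219/1034 - 16516/30012 = 219/1034 - 16516*1/30012 = 219/1034 - 4129/7503 = -2626229/7758102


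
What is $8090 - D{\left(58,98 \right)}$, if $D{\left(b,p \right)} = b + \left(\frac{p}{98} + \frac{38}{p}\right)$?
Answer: $\frac{393500}{49} \approx 8030.6$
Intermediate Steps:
$D{\left(b,p \right)} = b + \frac{38}{p} + \frac{p}{98}$ ($D{\left(b,p \right)} = b + \left(p \frac{1}{98} + \frac{38}{p}\right) = b + \left(\frac{p}{98} + \frac{38}{p}\right) = b + \left(\frac{38}{p} + \frac{p}{98}\right) = b + \frac{38}{p} + \frac{p}{98}$)
$8090 - D{\left(58,98 \right)} = 8090 - \left(58 + \frac{38}{98} + \frac{1}{98} \cdot 98\right) = 8090 - \left(58 + 38 \cdot \frac{1}{98} + 1\right) = 8090 - \left(58 + \frac{19}{49} + 1\right) = 8090 - \frac{2910}{49} = \frac{393500}{49}$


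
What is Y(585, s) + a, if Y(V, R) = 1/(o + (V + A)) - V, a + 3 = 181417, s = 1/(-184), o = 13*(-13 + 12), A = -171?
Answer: 72512430/401 ≈ 1.8083e+5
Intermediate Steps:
o = -13 (o = 13*(-1) = -13)
s = -1/184 ≈ -0.0054348
a = 181414 (a = -3 + 181417 = 181414)
Y(V, R) = 1/(-184 + V) - V (Y(V, R) = 1/(-13 + (V - 171)) - V = 1/(-13 + (-171 + V)) - V = 1/(-184 + V) - V)
Y(585, s) + a = (1 - 1*585**2 + 184*585)/(-184 + 585) + 181414 = (1 - 1*342225 + 107640)/401 + 181414 = (1 - 342225 + 107640)/401 + 181414 = (1/401)*(-234584) + 181414 = -234584/401 + 181414 = 72512430/401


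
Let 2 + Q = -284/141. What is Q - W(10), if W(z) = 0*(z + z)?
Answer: -566/141 ≈ -4.0142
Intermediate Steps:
Q = -566/141 (Q = -2 - 284/141 = -566/141 ≈ -4.0142)
W(z) = 0 (W(z) = 0*(2*z) = 0)
Q - W(10) = -566/141 - 1*0 = -566/141 + 0 = -566/141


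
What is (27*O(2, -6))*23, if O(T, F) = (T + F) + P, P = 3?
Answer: -621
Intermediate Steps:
O(T, F) = 3 + F + T (O(T, F) = (T + F) + 3 = (F + T) + 3 = 3 + F + T)
(27*O(2, -6))*23 = (27*(3 - 6 + 2))*23 = (27*(-1))*23 = -27*23 = -621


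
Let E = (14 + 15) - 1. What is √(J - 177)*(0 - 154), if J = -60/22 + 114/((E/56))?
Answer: -42*√649 ≈ -1070.0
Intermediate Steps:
E = 28 (E = 29 - 1 = 28)
J = 2478/11 (J = -60/22 + 114/((28/56)) = -60*1/22 + 114/((28*(1/56))) = -30/11 + 114/(½) = -30/11 + 114*2 = -30/11 + 228 = 2478/11 ≈ 225.27)
√(J - 177)*(0 - 154) = √(2478/11 - 177)*(0 - 154) = √(531/11)*(-154) = (3*√649/11)*(-154) = -42*√649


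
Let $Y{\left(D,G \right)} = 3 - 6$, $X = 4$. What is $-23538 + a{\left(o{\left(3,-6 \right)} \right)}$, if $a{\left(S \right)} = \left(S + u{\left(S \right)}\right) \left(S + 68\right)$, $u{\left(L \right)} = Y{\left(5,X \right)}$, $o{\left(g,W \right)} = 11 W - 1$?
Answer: $-23608$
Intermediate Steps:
$Y{\left(D,G \right)} = -3$ ($Y{\left(D,G \right)} = 3 - 6 = -3$)
$o{\left(g,W \right)} = -1 + 11 W$
$u{\left(L \right)} = -3$
$a{\left(S \right)} = \left(-3 + S\right) \left(68 + S\right)$ ($a{\left(S \right)} = \left(S - 3\right) \left(S + 68\right) = \left(-3 + S\right) \left(68 + S\right)$)
$-23538 + a{\left(o{\left(3,-6 \right)} \right)} = -23538 + \left(-204 + \left(-1 + 11 \left(-6\right)\right)^{2} + 65 \left(-1 + 11 \left(-6\right)\right)\right) = -23538 + \left(-204 + \left(-1 - 66\right)^{2} + 65 \left(-1 - 66\right)\right) = -23538 + \left(-204 + \left(-67\right)^{2} + 65 \left(-67\right)\right) = -23538 - 70 = -23608$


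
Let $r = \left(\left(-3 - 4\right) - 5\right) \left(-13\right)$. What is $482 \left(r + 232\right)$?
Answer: $187016$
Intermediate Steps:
$r = 156$ ($r = \left(-7 - 5\right) \left(-13\right) = \left(-12\right) \left(-13\right) = 156$)
$482 \left(r + 232\right) = 482 \left(156 + 232\right) = 482 \cdot 388 = 187016$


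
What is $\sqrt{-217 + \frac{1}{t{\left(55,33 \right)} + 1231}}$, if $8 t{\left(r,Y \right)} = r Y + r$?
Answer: $\frac{i \sqrt{827680749}}{1953} \approx 14.731 i$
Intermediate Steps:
$t{\left(r,Y \right)} = \frac{r}{8} + \frac{Y r}{8}$ ($t{\left(r,Y \right)} = \frac{r Y + r}{8} = \frac{Y r + r}{8} = \frac{r + Y r}{8} = \frac{r}{8} + \frac{Y r}{8}$)
$\sqrt{-217 + \frac{1}{t{\left(55,33 \right)} + 1231}} = \sqrt{-217 + \frac{1}{\frac{1}{8} \cdot 55 \left(1 + 33\right) + 1231}} = \sqrt{-217 + \frac{1}{\frac{1}{8} \cdot 55 \cdot 34 + 1231}} = \sqrt{-217 + \frac{1}{\frac{935}{4} + 1231}} = \sqrt{-217 + \frac{1}{\frac{5859}{4}}} = \sqrt{-217 + \frac{4}{5859}} = \sqrt{- \frac{1271399}{5859}} = \frac{i \sqrt{827680749}}{1953}$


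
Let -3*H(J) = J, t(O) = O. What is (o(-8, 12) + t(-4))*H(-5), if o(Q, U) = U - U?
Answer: -20/3 ≈ -6.6667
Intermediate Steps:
o(Q, U) = 0
H(J) = -J/3
(o(-8, 12) + t(-4))*H(-5) = (0 - 4)*(-⅓*(-5)) = -4*5/3 = -20/3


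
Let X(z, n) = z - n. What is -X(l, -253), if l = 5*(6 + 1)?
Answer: -288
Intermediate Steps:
l = 35 (l = 5*7 = 35)
-X(l, -253) = -(35 - 1*(-253)) = -(35 + 253) = -1*288 = -288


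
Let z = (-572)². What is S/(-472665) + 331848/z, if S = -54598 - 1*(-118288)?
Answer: 103041353/117157898 ≈ 0.87951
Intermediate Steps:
z = 327184
S = 63690 (S = -54598 + 118288 = 63690)
S/(-472665) + 331848/z = 63690/(-472665) + 331848/327184 = 63690*(-1/472665) + 331848*(1/327184) = -4246/31511 + 3771/3718 = 103041353/117157898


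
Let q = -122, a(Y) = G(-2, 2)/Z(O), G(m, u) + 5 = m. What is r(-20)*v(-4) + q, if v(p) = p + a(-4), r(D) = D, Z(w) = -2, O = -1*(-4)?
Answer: -112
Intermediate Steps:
G(m, u) = -5 + m
O = 4
a(Y) = 7/2 (a(Y) = (-5 - 2)/(-2) = -7*(-1/2) = 7/2)
v(p) = 7/2 + p (v(p) = p + 7/2 = 7/2 + p)
r(-20)*v(-4) + q = -20*(7/2 - 4) - 122 = -20*(-1/2) - 122 = 10 - 122 = -112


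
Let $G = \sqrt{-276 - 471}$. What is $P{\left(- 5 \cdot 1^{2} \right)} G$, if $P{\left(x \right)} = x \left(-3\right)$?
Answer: $45 i \sqrt{83} \approx 409.97 i$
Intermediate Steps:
$P{\left(x \right)} = - 3 x$
$G = 3 i \sqrt{83}$ ($G = \sqrt{-747} = 3 i \sqrt{83} \approx 27.331 i$)
$P{\left(- 5 \cdot 1^{2} \right)} G = - 3 \left(- 5 \cdot 1^{2}\right) 3 i \sqrt{83} = - 3 \left(\left(-5\right) 1\right) 3 i \sqrt{83} = \left(-3\right) \left(-5\right) 3 i \sqrt{83} = 15 \cdot 3 i \sqrt{83} = 45 i \sqrt{83}$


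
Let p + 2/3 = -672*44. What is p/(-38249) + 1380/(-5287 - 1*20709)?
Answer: 536912579/745740753 ≈ 0.71997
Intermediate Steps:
p = -88706/3 (p = -⅔ - 672*44 = -⅔ - 29568 = -88706/3 ≈ -29569.)
p/(-38249) + 1380/(-5287 - 1*20709) = -88706/3/(-38249) + 1380/(-5287 - 1*20709) = -88706/3*(-1/38249) + 1380/(-5287 - 20709) = 88706/114747 + 1380/(-25996) = 88706/114747 + 1380*(-1/25996) = 88706/114747 - 345/6499 = 536912579/745740753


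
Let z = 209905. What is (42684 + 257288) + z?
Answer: 509877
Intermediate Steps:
(42684 + 257288) + z = (42684 + 257288) + 209905 = 299972 + 209905 = 509877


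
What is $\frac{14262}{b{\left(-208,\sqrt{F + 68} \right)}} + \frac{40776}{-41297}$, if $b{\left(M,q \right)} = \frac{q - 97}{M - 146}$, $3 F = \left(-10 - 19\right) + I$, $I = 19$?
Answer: $\frac{625482654204}{11934833} + \frac{5048748 \sqrt{582}}{28033} \approx 56753.0$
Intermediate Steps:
$F = - \frac{10}{3}$ ($F = \frac{\left(-10 - 19\right) + 19}{3} = \frac{-29 + 19}{3} = \frac{1}{3} \left(-10\right) = - \frac{10}{3} \approx -3.3333$)
$b{\left(M,q \right)} = \frac{-97 + q}{-146 + M}$
$\frac{14262}{b{\left(-208,\sqrt{F + 68} \right)}} + \frac{40776}{-41297} = \frac{14262}{\frac{1}{-146 - 208} \left(-97 + \sqrt{- \frac{10}{3} + 68}\right)} + \frac{40776}{-41297} = \frac{14262}{\frac{1}{-354} \left(-97 + \sqrt{\frac{194}{3}}\right)} + 40776 \left(- \frac{1}{41297}\right) = \frac{14262}{\left(- \frac{1}{354}\right) \left(-97 + \frac{\sqrt{582}}{3}\right)} - \frac{40776}{41297} = \frac{14262}{\frac{97}{354} - \frac{\sqrt{582}}{1062}} - \frac{40776}{41297} = - \frac{40776}{41297} + \frac{14262}{\frac{97}{354} - \frac{\sqrt{582}}{1062}}$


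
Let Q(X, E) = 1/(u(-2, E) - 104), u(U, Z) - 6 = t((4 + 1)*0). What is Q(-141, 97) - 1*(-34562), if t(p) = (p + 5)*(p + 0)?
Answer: 3387075/98 ≈ 34562.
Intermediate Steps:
t(p) = p*(5 + p) (t(p) = (5 + p)*p = p*(5 + p))
u(U, Z) = 6 (u(U, Z) = 6 + ((4 + 1)*0)*(5 + (4 + 1)*0) = 6 + (5*0)*(5 + 5*0) = 6 + 0*(5 + 0) = 6 + 0*5 = 6 + 0 = 6)
Q(X, E) = -1/98 (Q(X, E) = 1/(6 - 104) = 1/(-98) = -1/98)
Q(-141, 97) - 1*(-34562) = -1/98 - 1*(-34562) = -1/98 + 34562 = 3387075/98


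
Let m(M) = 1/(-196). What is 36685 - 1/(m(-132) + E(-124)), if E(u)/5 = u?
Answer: 4457998081/121521 ≈ 36685.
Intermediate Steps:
m(M) = -1/196
E(u) = 5*u
36685 - 1/(m(-132) + E(-124)) = 36685 - 1/(-1/196 + 5*(-124)) = 36685 - 1/(-1/196 - 620) = 36685 - 1/(-121521/196) = 36685 - 1*(-196/121521) = 36685 + 196/121521 = 4457998081/121521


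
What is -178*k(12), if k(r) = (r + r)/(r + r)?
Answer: -178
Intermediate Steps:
k(r) = 1 (k(r) = (2*r)/((2*r)) = (2*r)*(1/(2*r)) = 1)
-178*k(12) = -178*1 = -178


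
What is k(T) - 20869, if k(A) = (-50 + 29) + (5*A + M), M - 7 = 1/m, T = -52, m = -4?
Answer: -84573/4 ≈ -21143.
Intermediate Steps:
M = 27/4 (M = 7 + 1/(-4) = 7 - ¼ = 27/4 ≈ 6.7500)
k(A) = -57/4 + 5*A (k(A) = (-50 + 29) + (5*A + 27/4) = -21 + (27/4 + 5*A) = -57/4 + 5*A)
k(T) - 20869 = (-57/4 + 5*(-52)) - 20869 = (-57/4 - 260) - 20869 = -1097/4 - 20869 = -84573/4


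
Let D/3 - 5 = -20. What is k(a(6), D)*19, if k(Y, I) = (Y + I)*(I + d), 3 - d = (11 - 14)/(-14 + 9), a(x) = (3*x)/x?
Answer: 169974/5 ≈ 33995.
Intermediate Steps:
D = -45 (D = 15 + 3*(-20) = 15 - 60 = -45)
a(x) = 3
d = 12/5 (d = 3 - (11 - 14)/(-14 + 9) = 3 - (-3)/(-5) = 3 - (-3)*(-1)/5 = 3 - 1*⅗ = 3 - ⅗ = 12/5 ≈ 2.4000)
k(Y, I) = (12/5 + I)*(I + Y) (k(Y, I) = (Y + I)*(I + 12/5) = (I + Y)*(12/5 + I) = (12/5 + I)*(I + Y))
k(a(6), D)*19 = ((-45)² + (12/5)*(-45) + (12/5)*3 - 45*3)*19 = (2025 - 108 + 36/5 - 135)*19 = (8946/5)*19 = 169974/5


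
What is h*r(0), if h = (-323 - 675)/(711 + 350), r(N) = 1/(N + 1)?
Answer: -998/1061 ≈ -0.94062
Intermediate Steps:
r(N) = 1/(1 + N)
h = -998/1061 ≈ -0.94062
h*r(0) = -998/(1061*(1 + 0)) = -998/1061/1 = -998/1061*1 = -998/1061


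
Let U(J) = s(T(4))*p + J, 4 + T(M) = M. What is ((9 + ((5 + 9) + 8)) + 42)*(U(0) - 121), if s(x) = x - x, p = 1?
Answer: -8833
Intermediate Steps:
T(M) = -4 + M
s(x) = 0
U(J) = J (U(J) = 0*1 + J = 0 + J = J)
((9 + ((5 + 9) + 8)) + 42)*(U(0) - 121) = ((9 + ((5 + 9) + 8)) + 42)*(0 - 121) = ((9 + (14 + 8)) + 42)*(-121) = ((9 + 22) + 42)*(-121) = (31 + 42)*(-121) = 73*(-121) = -8833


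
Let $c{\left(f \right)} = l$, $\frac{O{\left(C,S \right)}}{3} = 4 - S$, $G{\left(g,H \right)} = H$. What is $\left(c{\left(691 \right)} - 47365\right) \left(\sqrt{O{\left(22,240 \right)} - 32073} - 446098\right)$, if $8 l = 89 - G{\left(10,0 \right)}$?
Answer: $\frac{84497875719}{4} - \frac{2651817 i \sqrt{669}}{8} \approx 2.1124 \cdot 10^{10} - 8.5737 \cdot 10^{6} i$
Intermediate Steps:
$O{\left(C,S \right)} = 12 - 3 S$ ($O{\left(C,S \right)} = 3 \left(4 - S\right) = 12 - 3 S$)
$l = \frac{89}{8}$ ($l = \frac{89 - 0}{8} = \frac{89 + 0}{8} = \frac{1}{8} \cdot 89 = \frac{89}{8} \approx 11.125$)
$c{\left(f \right)} = \frac{89}{8}$
$\left(c{\left(691 \right)} - 47365\right) \left(\sqrt{O{\left(22,240 \right)} - 32073} - 446098\right) = \left(\frac{89}{8} - 47365\right) \left(\sqrt{\left(12 - 720\right) - 32073} - 446098\right) = - \frac{378831 \left(\sqrt{\left(12 - 720\right) - 32073} - 446098\right)}{8} = - \frac{378831 \left(\sqrt{-708 - 32073} - 446098\right)}{8} = - \frac{378831 \left(\sqrt{-32781} - 446098\right)}{8} = - \frac{378831 \left(7 i \sqrt{669} - 446098\right)}{8} = - \frac{378831 \left(-446098 + 7 i \sqrt{669}\right)}{8} = \frac{84497875719}{4} - \frac{2651817 i \sqrt{669}}{8}$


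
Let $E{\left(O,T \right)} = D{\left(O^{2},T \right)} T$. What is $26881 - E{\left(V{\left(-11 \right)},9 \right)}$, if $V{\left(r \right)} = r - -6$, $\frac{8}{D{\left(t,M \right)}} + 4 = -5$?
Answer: $26889$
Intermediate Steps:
$D{\left(t,M \right)} = - \frac{8}{9}$ ($D{\left(t,M \right)} = \frac{8}{-4 - 5} = \frac{8}{-9} = 8 \left(- \frac{1}{9}\right) = - \frac{8}{9}$)
$V{\left(r \right)} = 6 + r$ ($V{\left(r \right)} = r + 6 = 6 + r$)
$E{\left(O,T \right)} = - \frac{8 T}{9}$
$26881 - E{\left(V{\left(-11 \right)},9 \right)} = 26881 - \left(- \frac{8}{9}\right) 9 = 26881 - -8 = 26881 + 8 = 26889$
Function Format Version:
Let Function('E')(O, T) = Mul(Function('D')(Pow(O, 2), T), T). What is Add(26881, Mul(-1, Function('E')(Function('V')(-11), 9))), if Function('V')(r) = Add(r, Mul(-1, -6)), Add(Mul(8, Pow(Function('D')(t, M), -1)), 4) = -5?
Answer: 26889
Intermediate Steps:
Function('D')(t, M) = Rational(-8, 9) (Function('D')(t, M) = Mul(8, Pow(Add(-4, -5), -1)) = Mul(8, Pow(-9, -1)) = Mul(8, Rational(-1, 9)) = Rational(-8, 9))
Function('V')(r) = Add(6, r) (Function('V')(r) = Add(r, 6) = Add(6, r))
Function('E')(O, T) = Mul(Rational(-8, 9), T)
Add(26881, Mul(-1, Function('E')(Function('V')(-11), 9))) = Add(26881, Mul(-1, Mul(Rational(-8, 9), 9))) = Add(26881, Mul(-1, -8)) = Add(26881, 8) = 26889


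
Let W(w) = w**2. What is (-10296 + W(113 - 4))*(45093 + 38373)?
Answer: 132293610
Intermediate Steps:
(-10296 + W(113 - 4))*(45093 + 38373) = (-10296 + (113 - 4)**2)*(45093 + 38373) = (-10296 + 109**2)*83466 = (-10296 + 11881)*83466 = 1585*83466 = 132293610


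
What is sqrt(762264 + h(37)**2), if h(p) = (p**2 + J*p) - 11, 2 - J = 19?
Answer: 111*sqrt(105) ≈ 1137.4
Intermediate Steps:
J = -17 (J = 2 - 1*19 = 2 - 19 = -17)
h(p) = -11 + p**2 - 17*p (h(p) = (p**2 - 17*p) - 11 = -11 + p**2 - 17*p)
sqrt(762264 + h(37)**2) = sqrt(762264 + (-11 + 37**2 - 17*37)**2) = sqrt(762264 + (-11 + 1369 - 629)**2) = sqrt(762264 + 729**2) = sqrt(762264 + 531441) = sqrt(1293705) = 111*sqrt(105)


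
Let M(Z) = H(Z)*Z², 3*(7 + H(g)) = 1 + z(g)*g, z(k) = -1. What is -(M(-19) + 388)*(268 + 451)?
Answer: -577357/3 ≈ -1.9245e+5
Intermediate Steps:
H(g) = -20/3 - g/3 (H(g) = -7 + (1 - g)/3 = -7 + (⅓ - g/3) = -20/3 - g/3)
M(Z) = Z²*(-20/3 - Z/3) (M(Z) = (-20/3 - Z/3)*Z² = Z²*(-20/3 - Z/3))
-(M(-19) + 388)*(268 + 451) = -((⅓)*(-19)²*(-20 - 1*(-19)) + 388)*(268 + 451) = -((⅓)*361*(-20 + 19) + 388)*719 = -((⅓)*361*(-1) + 388)*719 = -(-361/3 + 388)*719 = -803*719/3 = -1*577357/3 = -577357/3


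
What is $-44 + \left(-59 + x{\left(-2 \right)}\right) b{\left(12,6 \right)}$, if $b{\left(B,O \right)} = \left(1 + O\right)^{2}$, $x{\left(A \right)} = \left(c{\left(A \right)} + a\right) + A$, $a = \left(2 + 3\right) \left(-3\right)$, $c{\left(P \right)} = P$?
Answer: $-3866$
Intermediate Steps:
$a = -15$ ($a = 5 \left(-3\right) = -15$)
$x{\left(A \right)} = -15 + 2 A$ ($x{\left(A \right)} = \left(A - 15\right) + A = \left(-15 + A\right) + A = -15 + 2 A$)
$-44 + \left(-59 + x{\left(-2 \right)}\right) b{\left(12,6 \right)} = -44 + \left(-59 + \left(-15 + 2 \left(-2\right)\right)\right) \left(1 + 6\right)^{2} = -44 + \left(-59 - 19\right) 7^{2} = -44 + \left(-59 - 19\right) 49 = -44 - 3822 = -3866$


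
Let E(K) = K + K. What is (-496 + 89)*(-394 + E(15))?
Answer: 148148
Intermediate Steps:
E(K) = 2*K
(-496 + 89)*(-394 + E(15)) = (-496 + 89)*(-394 + 2*15) = -407*(-394 + 30) = -407*(-364) = 148148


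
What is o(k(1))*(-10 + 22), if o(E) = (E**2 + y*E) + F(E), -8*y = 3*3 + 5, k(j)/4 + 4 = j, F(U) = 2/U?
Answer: 1978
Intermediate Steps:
k(j) = -16 + 4*j
y = -7/4 (y = -(3*3 + 5)/8 = -(9 + 5)/8 = -1/8*14 = -7/4 ≈ -1.7500)
o(E) = E**2 + 2/E - 7*E/4 (o(E) = (E**2 - 7*E/4) + 2/E = E**2 + 2/E - 7*E/4)
o(k(1))*(-10 + 22) = ((-16 + 4*1)**2 + 2/(-16 + 4*1) - 7*(-16 + 4*1)/4)*(-10 + 22) = ((-16 + 4)**2 + 2/(-16 + 4) - 7*(-16 + 4)/4)*12 = ((-12)**2 + 2/(-12) - 7/4*(-12))*12 = (144 + 2*(-1/12) + 21)*12 = (144 - 1/6 + 21)*12 = (989/6)*12 = 1978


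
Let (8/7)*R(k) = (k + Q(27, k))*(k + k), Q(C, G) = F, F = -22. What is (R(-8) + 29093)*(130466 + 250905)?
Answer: 11255402323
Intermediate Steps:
Q(C, G) = -22
R(k) = 7*k*(-22 + k)/4 (R(k) = 7*((k - 22)*(k + k))/8 = 7*((-22 + k)*(2*k))/8 = 7*(2*k*(-22 + k))/8 = 7*k*(-22 + k)/4)
(R(-8) + 29093)*(130466 + 250905) = ((7/4)*(-8)*(-22 - 8) + 29093)*(130466 + 250905) = ((7/4)*(-8)*(-30) + 29093)*381371 = (420 + 29093)*381371 = 29513*381371 = 11255402323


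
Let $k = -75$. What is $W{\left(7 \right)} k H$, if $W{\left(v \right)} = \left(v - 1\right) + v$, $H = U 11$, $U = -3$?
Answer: $32175$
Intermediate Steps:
$H = -33$ ($H = \left(-3\right) 11 = -33$)
$W{\left(v \right)} = -1 + 2 v$ ($W{\left(v \right)} = \left(-1 + v\right) + v = -1 + 2 v$)
$W{\left(7 \right)} k H = \left(-1 + 2 \cdot 7\right) \left(-75\right) \left(-33\right) = \left(-1 + 14\right) \left(-75\right) \left(-33\right) = 13 \left(-75\right) \left(-33\right) = \left(-975\right) \left(-33\right) = 32175$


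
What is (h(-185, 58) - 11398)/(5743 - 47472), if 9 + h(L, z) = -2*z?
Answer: 11523/41729 ≈ 0.27614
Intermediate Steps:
h(L, z) = -9 - 2*z
(h(-185, 58) - 11398)/(5743 - 47472) = ((-9 - 2*58) - 11398)/(5743 - 47472) = ((-9 - 116) - 11398)/(-41729) = (-125 - 11398)*(-1/41729) = -11523*(-1/41729) = 11523/41729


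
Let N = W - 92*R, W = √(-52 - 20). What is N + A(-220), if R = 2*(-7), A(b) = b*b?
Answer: 49688 + 6*I*√2 ≈ 49688.0 + 8.4853*I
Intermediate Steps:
A(b) = b²
W = 6*I*√2 (W = √(-72) = 6*I*√2 ≈ 8.4853*I)
R = -14
N = 1288 + 6*I*√2 (N = 6*I*√2 - 92*(-14) = 6*I*√2 + 1288 = 1288 + 6*I*√2 ≈ 1288.0 + 8.4853*I)
N + A(-220) = (1288 + 6*I*√2) + (-220)² = (1288 + 6*I*√2) + 48400 = 49688 + 6*I*√2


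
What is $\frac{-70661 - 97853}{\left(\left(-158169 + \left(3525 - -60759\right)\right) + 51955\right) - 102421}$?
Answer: $\frac{168514}{144351} \approx 1.1674$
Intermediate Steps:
$\frac{-70661 - 97853}{\left(\left(-158169 + \left(3525 - -60759\right)\right) + 51955\right) - 102421} = - \frac{168514}{\left(\left(-158169 + \left(3525 + 60759\right)\right) + 51955\right) - 102421} = - \frac{168514}{\left(\left(-158169 + 64284\right) + 51955\right) - 102421} = - \frac{168514}{\left(-93885 + 51955\right) - 102421} = - \frac{168514}{-41930 - 102421} = - \frac{168514}{-144351} = \left(-168514\right) \left(- \frac{1}{144351}\right) = \frac{168514}{144351}$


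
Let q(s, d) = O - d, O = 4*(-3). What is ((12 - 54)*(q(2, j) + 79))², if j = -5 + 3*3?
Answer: 7001316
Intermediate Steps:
O = -12
j = 4 (j = -5 + 9 = 4)
q(s, d) = -12 - d
((12 - 54)*(q(2, j) + 79))² = ((12 - 54)*((-12 - 1*4) + 79))² = (-42*((-12 - 4) + 79))² = (-42*(-16 + 79))² = (-42*63)² = (-2646)² = 7001316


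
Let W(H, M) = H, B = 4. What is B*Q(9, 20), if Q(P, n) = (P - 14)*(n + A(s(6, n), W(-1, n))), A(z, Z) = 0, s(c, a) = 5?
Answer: -400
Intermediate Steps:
Q(P, n) = n*(-14 + P) (Q(P, n) = (P - 14)*(n + 0) = (-14 + P)*n = n*(-14 + P))
B*Q(9, 20) = 4*(20*(-14 + 9)) = 4*(20*(-5)) = 4*(-100) = -400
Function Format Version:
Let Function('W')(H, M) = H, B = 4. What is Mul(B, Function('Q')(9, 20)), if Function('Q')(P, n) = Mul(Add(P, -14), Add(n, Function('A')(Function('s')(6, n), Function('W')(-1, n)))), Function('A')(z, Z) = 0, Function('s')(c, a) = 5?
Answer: -400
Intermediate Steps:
Function('Q')(P, n) = Mul(n, Add(-14, P)) (Function('Q')(P, n) = Mul(Add(P, -14), Add(n, 0)) = Mul(Add(-14, P), n) = Mul(n, Add(-14, P)))
Mul(B, Function('Q')(9, 20)) = Mul(4, Mul(20, Add(-14, 9))) = Mul(4, Mul(20, -5)) = Mul(4, -100) = -400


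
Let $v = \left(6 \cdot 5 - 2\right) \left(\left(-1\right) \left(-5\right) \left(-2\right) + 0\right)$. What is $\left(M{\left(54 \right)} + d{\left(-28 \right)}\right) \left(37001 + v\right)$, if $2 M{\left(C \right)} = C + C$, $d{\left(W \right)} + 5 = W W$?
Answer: $30588593$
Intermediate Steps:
$d{\left(W \right)} = -5 + W^{2}$ ($d{\left(W \right)} = -5 + W W = -5 + W^{2}$)
$M{\left(C \right)} = C$ ($M{\left(C \right)} = \frac{C + C}{2} = \frac{2 C}{2} = C$)
$v = -280$ ($v = \left(30 - 2\right) \left(5 \left(-2\right) + 0\right) = 28 \left(-10 + 0\right) = 28 \left(-10\right) = -280$)
$\left(M{\left(54 \right)} + d{\left(-28 \right)}\right) \left(37001 + v\right) = \left(54 - \left(5 - \left(-28\right)^{2}\right)\right) \left(37001 - 280\right) = \left(54 + \left(-5 + 784\right)\right) 36721 = \left(54 + 779\right) 36721 = 833 \cdot 36721 = 30588593$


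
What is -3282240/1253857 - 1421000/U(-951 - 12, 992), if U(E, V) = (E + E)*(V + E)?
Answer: 27558699380/1207464291 ≈ 22.824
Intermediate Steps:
U(E, V) = 2*E*(E + V) (U(E, V) = (2*E)*(E + V) = 2*E*(E + V))
-3282240/1253857 - 1421000/U(-951 - 12, 992) = -3282240/1253857 - 1421000*1/(2*(-951 - 12)*((-951 - 12) + 992)) = -3282240*1/1253857 - 1421000*(-1/(1926*(-963 + 992))) = -3282240/1253857 - 1421000/(2*(-963)*29) = -3282240/1253857 - 1421000/(-55854) = -3282240/1253857 - 1421000*(-1/55854) = -3282240/1253857 + 24500/963 = 27558699380/1207464291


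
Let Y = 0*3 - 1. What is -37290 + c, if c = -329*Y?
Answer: -36961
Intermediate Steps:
Y = -1 (Y = 0 - 1 = -1)
c = 329 (c = -329*(-1) = 329)
-37290 + c = -37290 + 329 = -36961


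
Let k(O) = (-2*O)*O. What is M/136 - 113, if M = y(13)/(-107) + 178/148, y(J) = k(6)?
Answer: -121668973/1076848 ≈ -112.99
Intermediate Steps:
k(O) = -2*O²
y(J) = -72 (y(J) = -2*6² = -2*36 = -72)
M = 14851/7918 (M = -72/(-107) + 178/148 = -72*(-1/107) + 178*(1/148) = 72/107 + 89/74 = 14851/7918 ≈ 1.8756)
M/136 - 113 = (14851/7918)/136 - 113 = (14851/7918)*(1/136) - 113 = 14851/1076848 - 113 = -121668973/1076848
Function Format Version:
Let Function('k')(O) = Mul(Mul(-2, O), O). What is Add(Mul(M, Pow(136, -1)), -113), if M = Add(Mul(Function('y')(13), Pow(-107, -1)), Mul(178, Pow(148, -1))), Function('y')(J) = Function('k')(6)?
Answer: Rational(-121668973, 1076848) ≈ -112.99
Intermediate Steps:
Function('k')(O) = Mul(-2, Pow(O, 2))
Function('y')(J) = -72 (Function('y')(J) = Mul(-2, Pow(6, 2)) = Mul(-2, 36) = -72)
M = Rational(14851, 7918) (M = Add(Mul(-72, Pow(-107, -1)), Mul(178, Pow(148, -1))) = Add(Mul(-72, Rational(-1, 107)), Mul(178, Rational(1, 148))) = Add(Rational(72, 107), Rational(89, 74)) = Rational(14851, 7918) ≈ 1.8756)
Add(Mul(M, Pow(136, -1)), -113) = Add(Mul(Rational(14851, 7918), Pow(136, -1)), -113) = Add(Mul(Rational(14851, 7918), Rational(1, 136)), -113) = Add(Rational(14851, 1076848), -113) = Rational(-121668973, 1076848)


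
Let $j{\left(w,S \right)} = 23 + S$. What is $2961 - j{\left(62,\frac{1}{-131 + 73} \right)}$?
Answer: $\frac{170405}{58} \approx 2938.0$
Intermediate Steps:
$2961 - j{\left(62,\frac{1}{-131 + 73} \right)} = 2961 - \left(23 + \frac{1}{-131 + 73}\right) = 2961 - \left(23 + \frac{1}{-58}\right) = 2961 - \left(23 - \frac{1}{58}\right) = 2961 - \frac{1333}{58} = \frac{170405}{58}$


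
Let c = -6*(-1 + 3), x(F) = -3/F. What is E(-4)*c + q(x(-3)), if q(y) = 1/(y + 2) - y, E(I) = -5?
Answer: 178/3 ≈ 59.333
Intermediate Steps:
q(y) = 1/(2 + y) - y
c = -12 (c = -6*2 = -12)
E(-4)*c + q(x(-3)) = -5*(-12) + (1 - (-3/(-3))**2 - (-6)/(-3))/(2 - 3/(-3)) = 60 + (1 - (-3*(-1/3))**2 - (-6)*(-1)/3)/(2 - 3*(-1/3)) = 60 + (1 - 1*1**2 - 2*1)/(2 + 1) = 60 + (1 - 1*1 - 2)/3 = 60 + (1 - 1 - 2)/3 = 60 + (1/3)*(-2) = 60 - 2/3 = 178/3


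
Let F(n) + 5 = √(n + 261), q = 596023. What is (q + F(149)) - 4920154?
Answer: -4324136 + √410 ≈ -4.3241e+6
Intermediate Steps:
F(n) = -5 + √(261 + n) (F(n) = -5 + √(n + 261) = -5 + √(261 + n))
(q + F(149)) - 4920154 = (596023 + (-5 + √(261 + 149))) - 4920154 = (596023 + (-5 + √410)) - 4920154 = (596018 + √410) - 4920154 = -4324136 + √410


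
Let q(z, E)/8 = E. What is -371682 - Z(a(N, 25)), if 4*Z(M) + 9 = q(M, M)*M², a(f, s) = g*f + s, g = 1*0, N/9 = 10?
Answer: -1611719/4 ≈ -4.0293e+5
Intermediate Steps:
N = 90 (N = 9*10 = 90)
g = 0
q(z, E) = 8*E
a(f, s) = s (a(f, s) = 0*f + s = 0 + s = s)
Z(M) = -9/4 + 2*M³ (Z(M) = -9/4 + ((8*M)*M²)/4 = -9/4 + (8*M³)/4 = -9/4 + 2*M³)
-371682 - Z(a(N, 25)) = -371682 - (-9/4 + 2*25³) = -371682 - (-9/4 + 2*15625) = -371682 - (-9/4 + 31250) = -371682 - 1*124991/4 = -371682 - 124991/4 = -1611719/4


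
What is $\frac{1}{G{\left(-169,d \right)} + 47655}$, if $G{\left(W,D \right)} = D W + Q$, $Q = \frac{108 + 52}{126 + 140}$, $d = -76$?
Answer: $\frac{133}{8046447} \approx 1.6529 \cdot 10^{-5}$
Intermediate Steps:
$Q = \frac{80}{133}$ ($Q = \frac{160}{266} = 160 \cdot \frac{1}{266} = \frac{80}{133} \approx 0.6015$)
$G{\left(W,D \right)} = \frac{80}{133} + D W$ ($G{\left(W,D \right)} = D W + \frac{80}{133} = \frac{80}{133} + D W$)
$\frac{1}{G{\left(-169,d \right)} + 47655} = \frac{1}{\left(\frac{80}{133} - -12844\right) + 47655} = \frac{1}{\left(\frac{80}{133} + 12844\right) + 47655} = \frac{1}{\frac{1708332}{133} + 47655} = \frac{1}{\frac{8046447}{133}} = \frac{133}{8046447}$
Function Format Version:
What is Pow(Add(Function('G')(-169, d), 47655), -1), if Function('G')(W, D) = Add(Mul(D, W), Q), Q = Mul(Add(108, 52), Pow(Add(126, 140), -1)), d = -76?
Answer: Rational(133, 8046447) ≈ 1.6529e-5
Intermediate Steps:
Q = Rational(80, 133) (Q = Mul(160, Pow(266, -1)) = Mul(160, Rational(1, 266)) = Rational(80, 133) ≈ 0.60150)
Function('G')(W, D) = Add(Rational(80, 133), Mul(D, W)) (Function('G')(W, D) = Add(Mul(D, W), Rational(80, 133)) = Add(Rational(80, 133), Mul(D, W)))
Pow(Add(Function('G')(-169, d), 47655), -1) = Pow(Add(Add(Rational(80, 133), Mul(-76, -169)), 47655), -1) = Pow(Add(Add(Rational(80, 133), 12844), 47655), -1) = Pow(Add(Rational(1708332, 133), 47655), -1) = Pow(Rational(8046447, 133), -1) = Rational(133, 8046447)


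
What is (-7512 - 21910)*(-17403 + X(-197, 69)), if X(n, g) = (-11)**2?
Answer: 508471004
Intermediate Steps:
X(n, g) = 121
(-7512 - 21910)*(-17403 + X(-197, 69)) = (-7512 - 21910)*(-17403 + 121) = -29422*(-17282) = 508471004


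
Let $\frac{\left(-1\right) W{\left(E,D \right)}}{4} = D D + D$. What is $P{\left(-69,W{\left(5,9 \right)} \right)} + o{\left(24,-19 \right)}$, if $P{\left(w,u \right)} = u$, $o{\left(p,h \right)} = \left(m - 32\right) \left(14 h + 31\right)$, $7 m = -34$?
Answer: $\frac{58110}{7} \approx 8301.4$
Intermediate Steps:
$m = - \frac{34}{7}$ ($m = \frac{1}{7} \left(-34\right) = - \frac{34}{7} \approx -4.8571$)
$o{\left(p,h \right)} = - \frac{7998}{7} - 516 h$ ($o{\left(p,h \right)} = \left(- \frac{34}{7} - 32\right) \left(14 h + 31\right) = - \frac{258 \left(31 + 14 h\right)}{7} = - \frac{7998}{7} - 516 h$)
$W{\left(E,D \right)} = - 4 D - 4 D^{2}$ ($W{\left(E,D \right)} = - 4 \left(D D + D\right) = - 4 \left(D^{2} + D\right) = - 4 \left(D + D^{2}\right) = - 4 D - 4 D^{2}$)
$P{\left(-69,W{\left(5,9 \right)} \right)} + o{\left(24,-19 \right)} = \left(-4\right) 9 \left(1 + 9\right) - - \frac{60630}{7} = \left(-4\right) 9 \cdot 10 + \left(- \frac{7998}{7} + 9804\right) = -360 + \frac{60630}{7} = \frac{58110}{7}$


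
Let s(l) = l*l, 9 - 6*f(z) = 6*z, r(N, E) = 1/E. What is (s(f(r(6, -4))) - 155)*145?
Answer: -352495/16 ≈ -22031.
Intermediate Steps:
f(z) = 3/2 - z
s(l) = l²
(s(f(r(6, -4))) - 155)*145 = ((3/2 - 1/(-4))² - 155)*145 = ((3/2 - 1*(-¼))² - 155)*145 = ((3/2 + ¼)² - 155)*145 = ((7/4)² - 155)*145 = (49/16 - 155)*145 = -2431/16*145 = -352495/16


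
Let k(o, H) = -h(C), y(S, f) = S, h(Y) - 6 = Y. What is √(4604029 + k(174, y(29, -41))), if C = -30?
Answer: √4604053 ≈ 2145.7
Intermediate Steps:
h(Y) = 6 + Y
k(o, H) = 24 (k(o, H) = -(6 - 30) = -1*(-24) = 24)
√(4604029 + k(174, y(29, -41))) = √(4604029 + 24) = √4604053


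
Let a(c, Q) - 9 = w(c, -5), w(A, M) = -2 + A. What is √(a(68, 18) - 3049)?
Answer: I*√2974 ≈ 54.534*I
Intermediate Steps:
a(c, Q) = 7 + c (a(c, Q) = 9 + (-2 + c) = 7 + c)
√(a(68, 18) - 3049) = √((7 + 68) - 3049) = √(75 - 3049) = √(-2974) = I*√2974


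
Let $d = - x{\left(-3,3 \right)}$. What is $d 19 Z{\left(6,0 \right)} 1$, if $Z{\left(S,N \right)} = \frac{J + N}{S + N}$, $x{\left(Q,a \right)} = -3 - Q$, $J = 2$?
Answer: $0$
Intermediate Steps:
$Z{\left(S,N \right)} = \frac{2 + N}{N + S}$ ($Z{\left(S,N \right)} = \frac{2 + N}{S + N} = \frac{2 + N}{N + S}$)
$d = 0$ ($d = - (-3 - -3) = - (-3 + 3) = \left(-1\right) 0 = 0$)
$d 19 Z{\left(6,0 \right)} 1 = 0 \cdot 19 \frac{2 + 0}{0 + 6} \cdot 1 = 0 \cdot \frac{1}{6} \cdot 2 \cdot 1 = 0 \cdot \frac{1}{3} \cdot 1 = 0 \cdot \frac{1}{3} = 0$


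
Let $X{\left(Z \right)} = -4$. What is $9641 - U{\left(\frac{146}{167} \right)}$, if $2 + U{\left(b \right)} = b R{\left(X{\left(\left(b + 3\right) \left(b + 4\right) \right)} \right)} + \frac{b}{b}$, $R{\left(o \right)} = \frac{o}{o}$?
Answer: $\frac{1610068}{167} \approx 9641.1$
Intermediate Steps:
$R{\left(o \right)} = 1$
$U{\left(b \right)} = -1 + b$ ($U{\left(b \right)} = -2 + \left(b 1 + \frac{b}{b}\right) = -2 + \left(b + 1\right) = -2 + \left(1 + b\right) = -1 + b$)
$9641 - U{\left(\frac{146}{167} \right)} = 9641 - \left(-1 + \frac{146}{167}\right) = 9641 - - \frac{21}{167} = 9641 + \frac{21}{167} = \frac{1610068}{167}$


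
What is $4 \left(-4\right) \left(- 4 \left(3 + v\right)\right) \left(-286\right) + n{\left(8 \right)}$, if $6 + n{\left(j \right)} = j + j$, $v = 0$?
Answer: $-54902$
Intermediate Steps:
$n{\left(j \right)} = -6 + 2 j$ ($n{\left(j \right)} = -6 + \left(j + j\right) = -6 + 2 j$)
$4 \left(-4\right) \left(- 4 \left(3 + v\right)\right) \left(-286\right) + n{\left(8 \right)} = 4 \left(-4\right) \left(- 4 \left(3 + 0\right)\right) \left(-286\right) + \left(-6 + 2 \cdot 8\right) = - 16 \left(\left(-4\right) 3\right) \left(-286\right) + \left(-6 + 16\right) = \left(-16\right) \left(-12\right) \left(-286\right) + 10 = 192 \left(-286\right) + 10 = -54912 + 10 = -54902$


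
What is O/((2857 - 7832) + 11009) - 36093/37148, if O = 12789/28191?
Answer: -146169200385/150453374836 ≈ -0.97153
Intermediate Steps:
O = 4263/9397 (O = 12789*(1/28191) = 4263/9397 ≈ 0.45366)
O/((2857 - 7832) + 11009) - 36093/37148 = 4263/(9397*((2857 - 7832) + 11009)) - 36093/37148 = 4263/(9397*(-4975 + 11009)) - 36093*1/37148 = (4263/9397)/6034 - 36093/37148 = (4263/9397)*(1/6034) - 36093/37148 = 609/8100214 - 36093/37148 = -146169200385/150453374836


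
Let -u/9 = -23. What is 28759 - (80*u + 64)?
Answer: 12135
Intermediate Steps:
u = 207 (u = -9*(-23) = 207)
28759 - (80*u + 64) = 28759 - (80*207 + 64) = 28759 - (16560 + 64) = 28759 - 1*16624 = 28759 - 16624 = 12135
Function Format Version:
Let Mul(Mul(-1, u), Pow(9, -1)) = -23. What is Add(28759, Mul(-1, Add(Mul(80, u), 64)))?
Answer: 12135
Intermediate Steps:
u = 207 (u = Mul(-9, -23) = 207)
Add(28759, Mul(-1, Add(Mul(80, u), 64))) = Add(28759, Mul(-1, Add(Mul(80, 207), 64))) = Add(28759, Mul(-1, Add(16560, 64))) = Add(28759, Mul(-1, 16624)) = Add(28759, -16624) = 12135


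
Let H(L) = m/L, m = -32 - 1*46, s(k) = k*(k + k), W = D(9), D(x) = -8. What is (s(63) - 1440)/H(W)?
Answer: 8664/13 ≈ 666.46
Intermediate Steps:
W = -8
s(k) = 2*k**2 (s(k) = k*(2*k) = 2*k**2)
m = -78 (m = -32 - 46 = -78)
H(L) = -78/L
(s(63) - 1440)/H(W) = (2*63**2 - 1440)/((-78/(-8))) = (2*3969 - 1440)/((-78*(-1/8))) = (7938 - 1440)/(39/4) = 6498*(4/39) = 8664/13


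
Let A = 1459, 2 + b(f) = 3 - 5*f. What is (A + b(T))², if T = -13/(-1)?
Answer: 1946025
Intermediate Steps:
T = 13 (T = -13*(-1) = 13)
b(f) = 1 - 5*f (b(f) = -2 + (3 - 5*f) = 1 - 5*f)
(A + b(T))² = (1459 + (1 - 5*13))² = (1459 + (1 - 65))² = (1459 - 64)² = 1395² = 1946025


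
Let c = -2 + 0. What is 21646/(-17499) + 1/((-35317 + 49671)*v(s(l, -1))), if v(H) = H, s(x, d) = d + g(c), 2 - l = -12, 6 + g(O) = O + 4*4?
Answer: -2174929289/1758264522 ≈ -1.2370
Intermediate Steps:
c = -2
g(O) = 10 + O (g(O) = -6 + (O + 4*4) = -6 + (O + 16) = -6 + (16 + O) = 10 + O)
l = 14 (l = 2 - 1*(-12) = 2 + 12 = 14)
s(x, d) = 8 + d (s(x, d) = d + (10 - 2) = d + 8 = 8 + d)
21646/(-17499) + 1/((-35317 + 49671)*v(s(l, -1))) = 21646/(-17499) + 1/((-35317 + 49671)*(8 - 1)) = 21646*(-1/17499) + 1/(14354*7) = -21646/17499 + (1/14354)*(⅐) = -21646/17499 + 1/100478 = -2174929289/1758264522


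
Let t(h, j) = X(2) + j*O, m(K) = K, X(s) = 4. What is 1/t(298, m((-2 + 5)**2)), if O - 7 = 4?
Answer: 1/103 ≈ 0.0097087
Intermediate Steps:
O = 11 (O = 7 + 4 = 11)
t(h, j) = 4 + 11*j (t(h, j) = 4 + j*11 = 4 + 11*j)
1/t(298, m((-2 + 5)**2)) = 1/(4 + 11*(-2 + 5)**2) = 1/(4 + 11*3**2) = 1/(4 + 11*9) = 1/(4 + 99) = 1/103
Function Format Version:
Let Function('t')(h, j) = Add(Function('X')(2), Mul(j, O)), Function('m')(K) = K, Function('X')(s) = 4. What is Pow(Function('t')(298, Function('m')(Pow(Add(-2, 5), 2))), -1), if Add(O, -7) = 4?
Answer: Rational(1, 103) ≈ 0.0097087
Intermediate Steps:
O = 11 (O = Add(7, 4) = 11)
Function('t')(h, j) = Add(4, Mul(11, j)) (Function('t')(h, j) = Add(4, Mul(j, 11)) = Add(4, Mul(11, j)))
Pow(Function('t')(298, Function('m')(Pow(Add(-2, 5), 2))), -1) = Pow(Add(4, Mul(11, Pow(Add(-2, 5), 2))), -1) = Pow(Add(4, Mul(11, Pow(3, 2))), -1) = Pow(Add(4, Mul(11, 9)), -1) = Pow(Add(4, 99), -1) = Pow(103, -1) = Rational(1, 103)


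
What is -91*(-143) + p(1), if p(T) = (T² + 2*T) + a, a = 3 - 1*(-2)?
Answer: 13021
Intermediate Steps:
a = 5 (a = 3 + 2 = 5)
p(T) = 5 + T² + 2*T (p(T) = (T² + 2*T) + 5 = 5 + T² + 2*T)
-91*(-143) + p(1) = -91*(-143) + (5 + 1² + 2*1) = 13013 + (5 + 1 + 2) = 13013 + 8 = 13021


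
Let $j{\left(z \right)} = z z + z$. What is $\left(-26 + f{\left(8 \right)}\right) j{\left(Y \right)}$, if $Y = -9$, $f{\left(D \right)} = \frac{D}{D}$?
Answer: $-1800$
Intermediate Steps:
$f{\left(D \right)} = 1$
$j{\left(z \right)} = z + z^{2}$ ($j{\left(z \right)} = z^{2} + z = z + z^{2}$)
$\left(-26 + f{\left(8 \right)}\right) j{\left(Y \right)} = \left(-26 + 1\right) \left(- 9 \left(1 - 9\right)\right) = - 25 \left(\left(-9\right) \left(-8\right)\right) = \left(-25\right) 72 = -1800$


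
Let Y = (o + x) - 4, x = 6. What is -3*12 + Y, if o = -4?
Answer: -38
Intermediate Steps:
Y = -2 (Y = (-4 + 6) - 4 = 2 - 4 = -2)
-3*12 + Y = -3*12 - 2 = -36 - 2 = -38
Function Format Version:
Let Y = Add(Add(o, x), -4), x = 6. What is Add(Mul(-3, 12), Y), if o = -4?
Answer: -38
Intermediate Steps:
Y = -2 (Y = Add(Add(-4, 6), -4) = Add(2, -4) = -2)
Add(Mul(-3, 12), Y) = Add(Mul(-3, 12), -2) = Add(-36, -2) = -38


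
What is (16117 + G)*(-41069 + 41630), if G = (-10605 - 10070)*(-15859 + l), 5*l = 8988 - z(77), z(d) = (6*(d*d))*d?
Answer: 6517316122812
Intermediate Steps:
z(d) = 6*d³ (z(d) = (6*d²)*d = 6*d³)
l = -546042 (l = (8988 - 6*77³)/5 = (8988 - 6*456533)/5 = (8988 - 1*2739198)/5 = (8988 - 2739198)/5 = (⅕)*(-2730210) = -546042)
G = 11617303175 (G = (-10605 - 10070)*(-15859 - 546042) = -20675*(-561901) = 11617303175)
(16117 + G)*(-41069 + 41630) = (16117 + 11617303175)*(-41069 + 41630) = 11617319292*561 = 6517316122812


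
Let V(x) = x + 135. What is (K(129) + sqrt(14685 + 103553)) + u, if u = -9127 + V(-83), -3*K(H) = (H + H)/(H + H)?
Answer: -27226/3 + sqrt(118238) ≈ -8731.5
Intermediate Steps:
V(x) = 135 + x
K(H) = -1/3 (K(H) = -(H + H)/(3*(H + H)) = -2*H/(3*(2*H)) = -2*H*1/(2*H)/3 = -1/3*1 = -1/3)
u = -9075 (u = -9127 + (135 - 83) = -9127 + 52 = -9075)
(K(129) + sqrt(14685 + 103553)) + u = (-1/3 + sqrt(14685 + 103553)) - 9075 = (-1/3 + sqrt(118238)) - 9075 = -27226/3 + sqrt(118238)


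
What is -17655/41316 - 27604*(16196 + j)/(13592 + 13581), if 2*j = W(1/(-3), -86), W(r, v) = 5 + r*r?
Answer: -5038559881691/306185364 ≈ -16456.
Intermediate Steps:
W(r, v) = 5 + r²
j = 23/9 (j = (5 + (1/(-3))²)/2 = (5 + (-⅓)²)/2 = (5 + ⅑)/2 = (½)*(46/9) = 23/9 ≈ 2.5556)
-17655/41316 - 27604*(16196 + j)/(13592 + 13581) = -17655/41316 - 27604*(16196 + 23/9)/(13592 + 13581) = -17655*1/41316 - 27604/(27173/(145787/9)) = -535/1252 - 27604/(27173*(9/145787)) = -535/1252 - 27604/244557/145787 = -535/1252 - 27604*145787/244557 = -535/1252 - 4024304348/244557 = -5038559881691/306185364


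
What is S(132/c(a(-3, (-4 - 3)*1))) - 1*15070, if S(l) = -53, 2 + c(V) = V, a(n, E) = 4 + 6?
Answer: -15123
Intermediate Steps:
a(n, E) = 10
c(V) = -2 + V
S(132/c(a(-3, (-4 - 3)*1))) - 1*15070 = -53 - 1*15070 = -53 - 15070 = -15123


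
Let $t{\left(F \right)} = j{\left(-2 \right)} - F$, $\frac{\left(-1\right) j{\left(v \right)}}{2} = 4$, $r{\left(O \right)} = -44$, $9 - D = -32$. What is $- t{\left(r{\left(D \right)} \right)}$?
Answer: $-36$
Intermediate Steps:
$D = 41$ ($D = 9 - -32 = 9 + 32 = 41$)
$j{\left(v \right)} = -8$ ($j{\left(v \right)} = \left(-2\right) 4 = -8$)
$t{\left(F \right)} = -8 - F$
$- t{\left(r{\left(D \right)} \right)} = - (-8 - -44) = - (-8 + 44) = \left(-1\right) 36 = -36$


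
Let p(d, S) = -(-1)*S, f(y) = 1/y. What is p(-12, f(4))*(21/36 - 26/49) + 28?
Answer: 65887/2352 ≈ 28.013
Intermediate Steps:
p(d, S) = S
p(-12, f(4))*(21/36 - 26/49) + 28 = (21/36 - 26/49)/4 + 28 = (21*(1/36) - 26*1/49)/4 + 28 = (7/12 - 26/49)/4 + 28 = (1/4)*(31/588) + 28 = 31/2352 + 28 = 65887/2352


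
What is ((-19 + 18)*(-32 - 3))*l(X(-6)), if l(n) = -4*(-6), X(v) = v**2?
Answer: 840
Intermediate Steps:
l(n) = 24
((-19 + 18)*(-32 - 3))*l(X(-6)) = ((-19 + 18)*(-32 - 3))*24 = -1*(-35)*24 = 35*24 = 840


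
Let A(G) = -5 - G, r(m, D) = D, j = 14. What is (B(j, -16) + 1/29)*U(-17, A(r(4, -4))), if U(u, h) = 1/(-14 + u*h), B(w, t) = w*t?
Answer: -2165/29 ≈ -74.655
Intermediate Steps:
B(w, t) = t*w
U(u, h) = 1/(-14 + h*u)
(B(j, -16) + 1/29)*U(-17, A(r(4, -4))) = (-16*14 + 1/29)/(-14 + (-5 - 1*(-4))*(-17)) = (-224 + 1/29)/(-14 + (-5 + 4)*(-17)) = -6495/(29*(-14 - 1*(-17))) = -6495/(29*(-14 + 17)) = -6495/29/3 = -6495/29*⅓ = -2165/29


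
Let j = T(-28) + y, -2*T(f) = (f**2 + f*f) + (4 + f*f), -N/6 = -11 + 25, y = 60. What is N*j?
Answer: 93912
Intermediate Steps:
N = -84 (N = -6*(-11 + 25) = -6*14 = -84)
T(f) = -2 - 3*f**2/2 (T(f) = -((f**2 + f*f) + (4 + f*f))/2 = -((f**2 + f**2) + (4 + f**2))/2 = -(2*f**2 + (4 + f**2))/2 = -(4 + 3*f**2)/2 = -2 - 3*f**2/2)
j = -1118 (j = (-2 - 3/2*(-28)**2) + 60 = (-2 - 3/2*784) + 60 = (-2 - 1176) + 60 = -1178 + 60 = -1118)
N*j = -84*(-1118) = 93912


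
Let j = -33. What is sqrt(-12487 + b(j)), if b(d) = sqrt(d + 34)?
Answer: I*sqrt(12486) ≈ 111.74*I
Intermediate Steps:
b(d) = sqrt(34 + d)
sqrt(-12487 + b(j)) = sqrt(-12487 + sqrt(34 - 33)) = sqrt(-12487 + sqrt(1)) = sqrt(-12487 + 1) = sqrt(-12486) = I*sqrt(12486)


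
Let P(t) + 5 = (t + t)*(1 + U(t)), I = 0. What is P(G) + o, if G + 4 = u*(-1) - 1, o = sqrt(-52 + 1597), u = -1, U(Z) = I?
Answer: -13 + sqrt(1545) ≈ 26.306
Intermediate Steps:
U(Z) = 0
o = sqrt(1545) ≈ 39.306
G = -4 (G = -4 + (-1*(-1) - 1) = -4 + (1 - 1) = -4 + 0 = -4)
P(t) = -5 + 2*t (P(t) = -5 + (t + t)*(1 + 0) = -5 + (2*t)*1 = -5 + 2*t)
P(G) + o = (-5 + 2*(-4)) + sqrt(1545) = (-5 - 8) + sqrt(1545) = -13 + sqrt(1545)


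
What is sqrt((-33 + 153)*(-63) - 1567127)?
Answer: I*sqrt(1574687) ≈ 1254.9*I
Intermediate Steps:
sqrt((-33 + 153)*(-63) - 1567127) = sqrt(120*(-63) - 1567127) = sqrt(-7560 - 1567127) = sqrt(-1574687) = I*sqrt(1574687)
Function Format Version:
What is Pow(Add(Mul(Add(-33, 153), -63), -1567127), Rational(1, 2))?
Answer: Mul(I, Pow(1574687, Rational(1, 2))) ≈ Mul(1254.9, I)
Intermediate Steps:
Pow(Add(Mul(Add(-33, 153), -63), -1567127), Rational(1, 2)) = Pow(Add(Mul(120, -63), -1567127), Rational(1, 2)) = Pow(Add(-7560, -1567127), Rational(1, 2)) = Pow(-1574687, Rational(1, 2)) = Mul(I, Pow(1574687, Rational(1, 2)))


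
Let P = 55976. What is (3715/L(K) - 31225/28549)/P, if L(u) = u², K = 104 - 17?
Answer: -65141245/6047853619428 ≈ -1.0771e-5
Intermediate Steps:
K = 87
(3715/L(K) - 31225/28549)/P = (3715/(87²) - 31225/28549)/55976 = (3715/7569 - 31225*1/28549)*(1/55976) = (3715*(1/7569) - 31225/28549)*(1/55976) = (3715/7569 - 31225/28549)*(1/55976) = -130282490/216087381*1/55976 = -65141245/6047853619428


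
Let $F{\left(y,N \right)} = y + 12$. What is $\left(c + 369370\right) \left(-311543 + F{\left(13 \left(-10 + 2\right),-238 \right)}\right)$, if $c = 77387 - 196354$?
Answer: $-78034338905$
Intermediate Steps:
$c = -118967$
$F{\left(y,N \right)} = 12 + y$
$\left(c + 369370\right) \left(-311543 + F{\left(13 \left(-10 + 2\right),-238 \right)}\right) = \left(-118967 + 369370\right) \left(-311543 + \left(12 + 13 \left(-10 + 2\right)\right)\right) = 250403 \left(-311543 + \left(12 + 13 \left(-8\right)\right)\right) = 250403 \left(-311543 + \left(12 - 104\right)\right) = 250403 \left(-311543 - 92\right) = 250403 \left(-311635\right) = -78034338905$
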